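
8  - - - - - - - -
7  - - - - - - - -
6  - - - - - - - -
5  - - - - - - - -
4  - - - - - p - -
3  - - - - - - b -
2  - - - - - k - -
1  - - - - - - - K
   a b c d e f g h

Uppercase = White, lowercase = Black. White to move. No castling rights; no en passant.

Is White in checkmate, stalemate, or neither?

stalemate

White to move; white king on h1.
In check: no.
King squares — g1: attacked by Kf2; g2: attacked by Kf2; h2: attacked by Bg3.
Legal moves for White: none.
Not in check and no legal moves → stalemate.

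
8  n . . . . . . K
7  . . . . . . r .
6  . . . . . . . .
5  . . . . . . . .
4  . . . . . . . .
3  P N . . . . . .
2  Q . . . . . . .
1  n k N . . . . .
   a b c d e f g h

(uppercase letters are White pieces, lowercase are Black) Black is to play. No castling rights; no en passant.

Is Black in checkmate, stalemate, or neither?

checkmate

Black to move; black king on b1.
In check: yes, from the white queen on a2.
King squares — a1: own knight; c1: attacked by Nb3; a2: attacked by Nc1; b2: attacked by Qa2; c2: attacked by Qa2.
Legal moves for Black: none.
In check with no legal moves → checkmate.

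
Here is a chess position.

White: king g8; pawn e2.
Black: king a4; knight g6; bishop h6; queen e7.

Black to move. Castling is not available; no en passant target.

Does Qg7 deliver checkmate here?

After Qg7: white king on g8; in check: yes, from the black queen on g7.
King squares — f7: attacked by Qg7; g7: attacked by Bh6; h7: attacked by Qg7; f8: attacked by Ng6; h8: attacked by Ng6.
White has no legal moves → checkmate.

yes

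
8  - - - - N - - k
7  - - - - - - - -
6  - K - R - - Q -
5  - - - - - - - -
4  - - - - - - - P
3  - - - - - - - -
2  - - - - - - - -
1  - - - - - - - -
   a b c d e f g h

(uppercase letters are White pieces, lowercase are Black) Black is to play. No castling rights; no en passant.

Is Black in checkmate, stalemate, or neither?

Black to move; black king on h8.
In check: no.
King squares — g7: attacked by Qg6; h7: attacked by Qg6; g8: attacked by Qg6.
Legal moves for Black: none.
Not in check and no legal moves → stalemate.

stalemate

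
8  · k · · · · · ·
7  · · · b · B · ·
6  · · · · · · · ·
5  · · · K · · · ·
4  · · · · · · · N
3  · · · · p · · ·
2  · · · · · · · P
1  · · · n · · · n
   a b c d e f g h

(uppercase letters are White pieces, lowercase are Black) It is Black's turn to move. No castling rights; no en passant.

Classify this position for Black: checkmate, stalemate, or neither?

Black to move; black king on b8.
In check: no.
Legal moves for Black include: Kc8, Ka8, Kc7, Kb7, Ka7, Be8, Bc8, Be6+, Bc6+, Bf5, Bb5, Bg4, Ba4, Bh3, Ng3, Nhf2, Nc3+, Ndf2, ... (list truncated; more exist).
Black has legal moves and is not in check → neither.

neither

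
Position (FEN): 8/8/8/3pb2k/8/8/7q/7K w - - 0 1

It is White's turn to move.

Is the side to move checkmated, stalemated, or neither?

White to move; white king on h1.
In check: yes, from the black queen on h2.
King squares — g1: attacked by Qh2; g2: attacked by Qh2; h2: attacked by Be5.
Legal moves for White: none.
In check with no legal moves → checkmate.

checkmate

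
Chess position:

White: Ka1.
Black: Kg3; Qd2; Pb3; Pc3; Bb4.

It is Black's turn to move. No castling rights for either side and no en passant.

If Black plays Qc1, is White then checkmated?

After Qc1: white king on a1; in check: yes, from the black queen on c1.
King squares — b1: attacked by Qc1; a2: attacked by Pb3; b2: attacked by Qc1.
White has no legal moves → checkmate.

yes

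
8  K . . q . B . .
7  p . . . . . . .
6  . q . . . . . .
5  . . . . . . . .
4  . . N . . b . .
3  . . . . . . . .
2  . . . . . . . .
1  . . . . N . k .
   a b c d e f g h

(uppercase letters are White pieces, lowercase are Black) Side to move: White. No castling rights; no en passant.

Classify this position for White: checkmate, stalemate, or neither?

White to move; white king on a8.
In check: yes, from the black queen on d8.
King squares — a7: attacked by Qb6; b7: attacked by Qb6; b8: attacked by Bf4.
Legal moves for White: none.
In check with no legal moves → checkmate.

checkmate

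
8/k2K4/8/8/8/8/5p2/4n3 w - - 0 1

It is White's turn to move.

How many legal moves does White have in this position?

8

White to move; king on d7.
In check: no.
Legal moves: Ke8, Kd8, Kc8, Ke7, Kc7, Ke6, Kd6, Kc6.
Count: 8.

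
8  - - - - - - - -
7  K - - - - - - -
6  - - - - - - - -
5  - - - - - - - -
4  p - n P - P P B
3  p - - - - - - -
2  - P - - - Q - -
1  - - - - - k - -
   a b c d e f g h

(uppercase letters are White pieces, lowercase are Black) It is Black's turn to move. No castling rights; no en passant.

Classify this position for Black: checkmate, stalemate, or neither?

checkmate

Black to move; black king on f1.
In check: yes, from the white queen on f2.
King squares — e1: attacked by Qf2; g1: attacked by Qf2; e2: attacked by Qf2; f2: attacked by Bh4; g2: attacked by Qf2.
Legal moves for Black: none.
In check with no legal moves → checkmate.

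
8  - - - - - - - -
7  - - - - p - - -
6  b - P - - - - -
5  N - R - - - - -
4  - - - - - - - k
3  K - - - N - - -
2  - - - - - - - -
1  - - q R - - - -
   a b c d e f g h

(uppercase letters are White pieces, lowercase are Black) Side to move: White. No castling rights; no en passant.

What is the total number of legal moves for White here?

White to move; king on a3.
In check: yes, from the black queen on c1.
Legal moves: Kb4, Ka4, Kb3, Ka2, Rcxc1, Rdxc1.
Count: 6.

6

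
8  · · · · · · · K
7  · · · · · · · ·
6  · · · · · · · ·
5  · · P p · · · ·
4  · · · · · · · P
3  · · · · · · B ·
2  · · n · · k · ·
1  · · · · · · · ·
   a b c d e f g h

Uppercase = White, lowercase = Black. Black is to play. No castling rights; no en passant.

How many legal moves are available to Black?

7

Black to move; king on f2.
In check: yes, from the white bishop on g3.
Legal moves: Kxg3, Kf3, Ke3, Kg2, Ke2, Kg1, Kf1.
Count: 7.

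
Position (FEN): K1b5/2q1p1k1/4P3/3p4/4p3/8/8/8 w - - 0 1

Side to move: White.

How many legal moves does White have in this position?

0

White to move; king on a8.
In check: no.
Legal moves: none.
Count: 0.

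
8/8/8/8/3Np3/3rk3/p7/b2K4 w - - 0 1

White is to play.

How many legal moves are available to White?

White to move; king on d1.
In check: yes, from the black rook on d3.
Legal moves: Kc2, Ke1, Kc1.
Count: 3.

3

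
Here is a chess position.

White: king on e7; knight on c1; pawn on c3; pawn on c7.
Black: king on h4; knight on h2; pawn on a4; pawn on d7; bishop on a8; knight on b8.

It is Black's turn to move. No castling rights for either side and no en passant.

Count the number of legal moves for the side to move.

Black to move; king on h4.
In check: no.
Legal moves: Nc6+, Na6, Bb7, Bc6, Bd5, Be4, Bf3, Bg2, Bh1, Kh5, Kg5, Kg4, Kh3, Kg3, Ng4, Nf3, Nf1, d6, a3, d5.
Count: 20.

20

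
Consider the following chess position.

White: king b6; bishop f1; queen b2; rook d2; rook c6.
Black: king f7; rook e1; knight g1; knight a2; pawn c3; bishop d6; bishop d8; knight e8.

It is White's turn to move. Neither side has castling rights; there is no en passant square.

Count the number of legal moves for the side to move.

5

White to move; king on b6.
In check: yes, from the black bishop on d8.
Legal moves: Kb7, Ka7, Ka6, Kb5, Rc7+.
Count: 5.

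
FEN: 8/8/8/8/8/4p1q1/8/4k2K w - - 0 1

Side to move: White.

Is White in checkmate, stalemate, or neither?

White to move; white king on h1.
In check: no.
King squares — g1: attacked by Qg3; g2: attacked by Qg3; h2: attacked by Qg3.
Legal moves for White: none.
Not in check and no legal moves → stalemate.

stalemate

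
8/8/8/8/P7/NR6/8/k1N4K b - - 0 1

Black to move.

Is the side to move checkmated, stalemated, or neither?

stalemate

Black to move; black king on a1.
In check: no.
King squares — b1: attacked by Na3; a2: attacked by Nc1; b2: attacked by Rb3.
Legal moves for Black: none.
Not in check and no legal moves → stalemate.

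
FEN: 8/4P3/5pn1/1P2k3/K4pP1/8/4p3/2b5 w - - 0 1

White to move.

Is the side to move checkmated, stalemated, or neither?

neither

White to move; white king on a4.
In check: no.
Legal moves for White: Ka5, Kb4, Kb3, e8=Q+, e8=R+, e8=B, e8=N, b6, g5.
White has 9 legal moves and is not in check → neither.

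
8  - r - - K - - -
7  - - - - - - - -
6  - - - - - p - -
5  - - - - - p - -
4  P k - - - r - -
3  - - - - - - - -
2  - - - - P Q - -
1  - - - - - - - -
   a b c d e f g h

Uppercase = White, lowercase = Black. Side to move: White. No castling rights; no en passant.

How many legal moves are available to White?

White to move; king on e8.
In check: yes, from the black rook on b8.
Legal moves: Kf7, Ke7, Kd7.
Count: 3.

3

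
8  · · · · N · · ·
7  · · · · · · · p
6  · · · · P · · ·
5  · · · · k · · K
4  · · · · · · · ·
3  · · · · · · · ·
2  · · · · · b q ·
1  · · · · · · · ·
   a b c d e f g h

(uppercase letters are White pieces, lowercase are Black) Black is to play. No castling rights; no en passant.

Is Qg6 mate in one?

yes

After Qg6: white king on h5; in check: yes, from the black queen on g6.
King squares — g4: attacked by Qg6; h4: attacked by Bf2; g5: attacked by Qg6; g6: attacked by Ph7; h6: attacked by Qg6.
White has no legal moves → checkmate.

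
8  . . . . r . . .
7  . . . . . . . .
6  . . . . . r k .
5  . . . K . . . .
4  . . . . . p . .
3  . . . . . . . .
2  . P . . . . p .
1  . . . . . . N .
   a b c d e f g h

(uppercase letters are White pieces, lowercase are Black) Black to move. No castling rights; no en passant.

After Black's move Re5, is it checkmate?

no

After Re5: white king on d5; in check: yes, from the black rook on e5.
White has 3 legal replies: Kxe5, Kd4, Kc4.
In check but a legal move exists → not checkmate.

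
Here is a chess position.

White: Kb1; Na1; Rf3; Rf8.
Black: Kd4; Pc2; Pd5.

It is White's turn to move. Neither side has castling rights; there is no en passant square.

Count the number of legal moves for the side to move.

5

White to move; king on b1.
In check: yes, from the black pawn on c2.
Legal moves: Kxc2, Kb2, Ka2, Kc1, Nxc2+.
Count: 5.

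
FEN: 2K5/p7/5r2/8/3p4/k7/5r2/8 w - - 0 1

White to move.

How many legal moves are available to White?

White to move; king on c8.
In check: no.
Legal moves: Kd8, Kb8, Kd7, Kc7, Kb7.
Count: 5.

5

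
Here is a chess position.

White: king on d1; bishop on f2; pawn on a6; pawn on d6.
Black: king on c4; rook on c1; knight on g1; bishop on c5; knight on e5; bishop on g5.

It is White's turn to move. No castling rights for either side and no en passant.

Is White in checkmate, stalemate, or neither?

checkmate

White to move; white king on d1.
In check: yes, from the black rook on c1.
King squares — c1: attacked by Bg5; e1: attacked by Rc1; c2: attacked by Rc1; d2: attacked by Bg5; e2: attacked by Ng1.
Legal moves for White: none.
In check with no legal moves → checkmate.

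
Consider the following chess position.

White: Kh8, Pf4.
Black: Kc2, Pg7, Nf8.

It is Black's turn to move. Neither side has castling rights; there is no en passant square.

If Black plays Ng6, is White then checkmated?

After Ng6: white king on h8; in check: yes, from the black knight on g6.
White has 3 legal replies: Kg8, Kh7, Kxg7.
In check but a legal move exists → not checkmate.

no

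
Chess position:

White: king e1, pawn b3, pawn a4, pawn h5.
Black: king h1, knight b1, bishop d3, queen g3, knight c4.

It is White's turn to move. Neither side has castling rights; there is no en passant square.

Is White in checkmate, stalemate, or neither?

White to move; white king on e1.
In check: yes, from the black queen on g3.
King squares — d1: available; f1: attacked by Bd3; d2: attacked by Nb1; e2: attacked by Bd3; f2: attacked by Qg3.
Legal moves for White: Kd1.
White is in check but has 1 legal move → neither.

neither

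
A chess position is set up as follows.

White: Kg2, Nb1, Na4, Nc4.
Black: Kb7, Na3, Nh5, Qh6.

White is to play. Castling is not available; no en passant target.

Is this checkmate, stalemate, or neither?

White to move; white king on g2.
In check: no.
Legal moves for White include: Nd6+, Ncb6, Ne5, Na5+, Ne3, Ncxa3, Ncd2, Ncb2, Nab6, Nc5+, Nac3, Nab2, Kh3, Kf3, Kh2, Kf2, Kh1, Kg1, ... (list truncated; more exist).
White has legal moves and is not in check → neither.

neither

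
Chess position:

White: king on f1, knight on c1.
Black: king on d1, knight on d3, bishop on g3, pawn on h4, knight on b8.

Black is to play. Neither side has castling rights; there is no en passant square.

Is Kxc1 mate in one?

no

After Kxc1: white king on f1; in check: no.
White is not in check, so this cannot be checkmate.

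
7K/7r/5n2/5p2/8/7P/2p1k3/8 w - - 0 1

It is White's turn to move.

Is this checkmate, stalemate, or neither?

checkmate

White to move; white king on h8.
In check: yes, from the black rook on h7.
King squares — g7: attacked by Rh7; h7: attacked by Nf6; g8: attacked by Nf6.
Legal moves for White: none.
In check with no legal moves → checkmate.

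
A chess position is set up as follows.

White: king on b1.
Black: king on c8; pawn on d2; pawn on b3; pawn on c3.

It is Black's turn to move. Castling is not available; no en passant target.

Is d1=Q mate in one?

After d1=Q: white king on b1; in check: yes, from the black queen on d1.
King squares — a1: attacked by Qd1; c1: attacked by Qd1; a2: attacked by Pb3; b2: attacked by Pc3; c2: attacked by Qd1.
White has no legal moves → checkmate.

yes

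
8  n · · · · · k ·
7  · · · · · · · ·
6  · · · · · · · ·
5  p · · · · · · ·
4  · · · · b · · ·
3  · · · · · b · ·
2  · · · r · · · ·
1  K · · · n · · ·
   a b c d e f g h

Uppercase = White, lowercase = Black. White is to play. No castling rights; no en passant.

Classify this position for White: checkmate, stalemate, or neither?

stalemate

White to move; white king on a1.
In check: no.
King squares — b1: attacked by Be4; a2: attacked by Rd2; b2: attacked by Rd2.
Legal moves for White: none.
Not in check and no legal moves → stalemate.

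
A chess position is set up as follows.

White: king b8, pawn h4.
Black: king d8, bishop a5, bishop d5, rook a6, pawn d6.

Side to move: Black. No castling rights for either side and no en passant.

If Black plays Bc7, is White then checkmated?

After Bc7: white king on b8; in check: yes, from the black bishop on c7.
King squares — a7: attacked by Ra6; b7: attacked by Bd5; c7: attacked by Kd8; a8: attacked by Bd5; c8: attacked by Kd8.
White has no legal moves → checkmate.

yes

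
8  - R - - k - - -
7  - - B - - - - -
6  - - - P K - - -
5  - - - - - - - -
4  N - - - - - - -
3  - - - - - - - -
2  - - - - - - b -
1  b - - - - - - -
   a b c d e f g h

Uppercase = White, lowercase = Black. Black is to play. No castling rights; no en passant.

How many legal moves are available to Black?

Black to move; king on e8.
In check: yes, from the white rook on b8.
Legal moves: none.
Count: 0.

0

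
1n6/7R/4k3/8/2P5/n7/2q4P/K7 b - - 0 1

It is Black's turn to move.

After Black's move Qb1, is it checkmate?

After Qb1: white king on a1; in check: yes, from the black queen on b1.
King squares — b1: attacked by Na3; a2: attacked by Qb1; b2: attacked by Qb1.
White has no legal moves → checkmate.

yes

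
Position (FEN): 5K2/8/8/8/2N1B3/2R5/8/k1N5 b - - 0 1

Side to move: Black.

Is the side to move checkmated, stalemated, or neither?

Black to move; black king on a1.
In check: no.
King squares — b1: attacked by Be4; a2: attacked by Nc1; b2: attacked by Nc4.
Legal moves for Black: none.
Not in check and no legal moves → stalemate.

stalemate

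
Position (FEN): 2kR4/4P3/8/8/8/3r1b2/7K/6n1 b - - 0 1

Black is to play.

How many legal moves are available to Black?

3

Black to move; king on c8.
In check: yes, from the white rook on d8.
Legal moves: Kc7, Kb7, Rxd8.
Count: 3.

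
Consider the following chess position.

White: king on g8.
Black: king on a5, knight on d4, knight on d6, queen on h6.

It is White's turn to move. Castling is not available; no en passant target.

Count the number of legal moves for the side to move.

White to move; king on g8.
In check: no.
Legal moves: none.
Count: 0.

0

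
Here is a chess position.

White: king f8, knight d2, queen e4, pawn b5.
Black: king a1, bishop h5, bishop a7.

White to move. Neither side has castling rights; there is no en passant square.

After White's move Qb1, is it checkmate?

yes

After Qb1: black king on a1; in check: yes, from the white queen on b1.
King squares — b1: attacked by Nd2; a2: attacked by Qb1; b2: attacked by Qb1.
Black has no legal moves → checkmate.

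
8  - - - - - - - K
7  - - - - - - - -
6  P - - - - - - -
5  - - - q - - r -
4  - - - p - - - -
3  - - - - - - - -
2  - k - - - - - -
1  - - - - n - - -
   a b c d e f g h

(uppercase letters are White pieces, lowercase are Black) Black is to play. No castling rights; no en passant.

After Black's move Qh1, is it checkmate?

yes

After Qh1: white king on h8; in check: yes, from the black queen on h1.
King squares — g7: attacked by Rg5; h7: attacked by Qh1; g8: attacked by Rg5.
White has no legal moves → checkmate.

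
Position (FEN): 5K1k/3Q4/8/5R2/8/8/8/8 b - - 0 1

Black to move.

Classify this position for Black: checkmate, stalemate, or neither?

Black to move; black king on h8.
In check: no.
King squares — g7: attacked by Qd7; h7: attacked by Qd7; g8: attacked by Kf8.
Legal moves for Black: none.
Not in check and no legal moves → stalemate.

stalemate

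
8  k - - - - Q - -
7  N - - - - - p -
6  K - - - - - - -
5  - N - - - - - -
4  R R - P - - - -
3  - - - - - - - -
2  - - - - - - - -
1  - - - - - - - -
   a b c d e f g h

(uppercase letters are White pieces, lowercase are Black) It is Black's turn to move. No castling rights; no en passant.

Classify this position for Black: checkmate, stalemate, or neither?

Black to move; black king on a8.
In check: yes, from the white queen on f8.
King squares — a7: attacked by Nb5; b7: attacked by Ka6; b8: attacked by Qf8.
Legal moves for Black: none.
In check with no legal moves → checkmate.

checkmate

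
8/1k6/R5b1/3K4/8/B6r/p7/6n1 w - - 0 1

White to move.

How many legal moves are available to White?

White to move; king on d5.
In check: no.
Legal moves: Ra8, Ra7+, Rxg6, Rf6, Re6, Rd6, Rc6, Rb6+, Ra5, Ra4, Ke6, Kd6, Ke5, Kc5, Kd4, Kc4, Bf8, Be7, Bd6, Bc5, Bb4, Bb2, Bc1.
Count: 23.

23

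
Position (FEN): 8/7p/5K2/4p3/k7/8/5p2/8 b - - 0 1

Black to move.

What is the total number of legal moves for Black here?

Black to move; king on a4.
In check: no.
Legal moves: Kb5, Ka5, Kb4, Kb3, Ka3, h6, e4, f1=Q+, f1=R+, f1=B, f1=N, h5.
Count: 12.

12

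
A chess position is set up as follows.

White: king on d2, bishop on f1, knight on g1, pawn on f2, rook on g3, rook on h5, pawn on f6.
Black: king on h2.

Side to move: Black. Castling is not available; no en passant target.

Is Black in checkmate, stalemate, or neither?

checkmate

Black to move; black king on h2.
In check: yes, from the white rook on h5.
King squares — g1: attacked by Rg3; h1: attacked by Rh5; g2: attacked by Bf1; g3: attacked by Pf2; h3: attacked by Bf1.
Legal moves for Black: none.
In check with no legal moves → checkmate.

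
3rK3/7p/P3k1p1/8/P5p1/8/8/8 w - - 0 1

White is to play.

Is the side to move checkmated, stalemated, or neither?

neither

White to move; white king on e8.
In check: yes, from the black rook on d8.
King squares — d7: attacked by Ke6; e7: attacked by Ke6; f7: attacked by Ke6; d8: available; f8: attacked by Rd8.
Legal moves for White: Kxd8.
White is in check but has 1 legal move → neither.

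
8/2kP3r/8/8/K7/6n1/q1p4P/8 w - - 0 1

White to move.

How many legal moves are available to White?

2

White to move; king on a4.
In check: yes, from the black queen on a2.
Legal moves: Kb5, Kb4.
Count: 2.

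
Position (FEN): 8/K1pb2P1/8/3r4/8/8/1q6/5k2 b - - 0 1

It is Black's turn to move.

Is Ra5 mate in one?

After Ra5: white king on a7; in check: yes, from the black rook on a5.
King squares — a6: attacked by Ra5; b6: attacked by Qb2; b7: attacked by Qb2; a8: attacked by Ra5; b8: attacked by Qb2.
White has no legal moves → checkmate.

yes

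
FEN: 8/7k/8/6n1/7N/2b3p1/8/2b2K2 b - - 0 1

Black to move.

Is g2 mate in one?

no

After g2: white king on f1; in check: yes, from the black pawn on g2.
White has 5 legal replies: Kxg2, Kf2, Ke2, Kg1, Nxg2.
In check but a legal move exists → not checkmate.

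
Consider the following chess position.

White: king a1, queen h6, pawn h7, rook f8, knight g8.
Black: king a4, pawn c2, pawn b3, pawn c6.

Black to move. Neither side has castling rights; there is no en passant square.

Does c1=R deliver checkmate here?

After c1=R: white king on a1; in check: yes, from the black rook on c1.
White has 2 legal replies: Kb2, Qxc1.
In check but a legal move exists → not checkmate.

no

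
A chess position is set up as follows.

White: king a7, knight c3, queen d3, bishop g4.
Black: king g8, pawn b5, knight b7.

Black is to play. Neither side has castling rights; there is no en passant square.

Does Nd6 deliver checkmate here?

After Nd6: white king on a7; in check: no.
White is not in check, so this cannot be checkmate.

no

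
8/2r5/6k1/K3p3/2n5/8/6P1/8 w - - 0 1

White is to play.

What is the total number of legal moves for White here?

4

White to move; king on a5.
In check: yes, from the black knight on c4.
Legal moves: Ka6, Kb5, Kb4, Ka4.
Count: 4.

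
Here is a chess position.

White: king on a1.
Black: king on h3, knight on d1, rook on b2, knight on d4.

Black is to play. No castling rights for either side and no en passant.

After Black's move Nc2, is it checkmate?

After Nc2: white king on a1; in check: yes, from the black knight on c2.
King squares — b1: attacked by Rb2; a2: attacked by Rb2; b2: attacked by Nd1.
White has no legal moves → checkmate.

yes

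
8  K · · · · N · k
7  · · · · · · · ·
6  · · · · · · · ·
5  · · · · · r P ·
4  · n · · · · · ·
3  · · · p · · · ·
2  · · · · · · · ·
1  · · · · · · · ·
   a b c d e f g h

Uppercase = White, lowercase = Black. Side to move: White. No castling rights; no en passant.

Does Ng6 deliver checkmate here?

no

After Ng6: black king on h8; in check: yes, from the white knight on g6.
Black has 3 legal replies: Kg8, Kh7, Kg7.
In check but a legal move exists → not checkmate.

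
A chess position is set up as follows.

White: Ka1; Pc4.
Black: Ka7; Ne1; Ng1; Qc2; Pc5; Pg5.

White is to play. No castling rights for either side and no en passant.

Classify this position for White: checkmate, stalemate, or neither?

White to move; white king on a1.
In check: no.
King squares — b1: attacked by Qc2; a2: attacked by Qc2; b2: attacked by Qc2.
Legal moves for White: none.
Not in check and no legal moves → stalemate.

stalemate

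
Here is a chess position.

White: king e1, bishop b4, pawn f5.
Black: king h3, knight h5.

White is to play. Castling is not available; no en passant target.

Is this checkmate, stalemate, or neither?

White to move; white king on e1.
In check: no.
Legal moves for White: Bf8, Be7, Bd6, Bc5, Ba5, Bc3, Ba3, Bd2, Kf2, Ke2, Kd2, Kf1, Kd1, f6.
White has 14 legal moves and is not in check → neither.

neither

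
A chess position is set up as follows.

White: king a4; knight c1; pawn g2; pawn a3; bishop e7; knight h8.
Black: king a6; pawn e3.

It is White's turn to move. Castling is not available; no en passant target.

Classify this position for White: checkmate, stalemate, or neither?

White to move; white king on a4.
In check: no.
Legal moves for White: Nf7, Ng6, Bf8, Bd8, Bf6, Bd6, Bg5, Bc5, Bh4, Bb4, Kb4, Kb3, Nd3, Nb3, Ne2, Na2, g3, g4.
White has 18 legal moves and is not in check → neither.

neither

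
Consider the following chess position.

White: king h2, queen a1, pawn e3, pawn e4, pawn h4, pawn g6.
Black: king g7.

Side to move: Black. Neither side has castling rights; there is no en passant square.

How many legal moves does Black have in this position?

4

Black to move; king on g7.
In check: yes, from the white queen on a1.
Legal moves: Kg8, Kf8, Kh6, Kxg6.
Count: 4.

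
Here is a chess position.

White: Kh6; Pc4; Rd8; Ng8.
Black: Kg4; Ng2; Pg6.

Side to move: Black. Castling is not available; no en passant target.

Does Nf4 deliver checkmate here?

After Nf4: white king on h6; in check: no.
White is not in check, so this cannot be checkmate.

no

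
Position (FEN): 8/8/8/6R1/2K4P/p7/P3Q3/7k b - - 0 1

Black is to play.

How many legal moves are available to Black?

Black to move; king on h1.
In check: no.
Legal moves: none.
Count: 0.

0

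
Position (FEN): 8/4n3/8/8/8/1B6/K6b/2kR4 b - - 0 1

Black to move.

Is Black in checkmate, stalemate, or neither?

checkmate

Black to move; black king on c1.
In check: yes, from the white rook on d1.
King squares — b1: attacked by Rd1; d1: attacked by Bb3; b2: attacked by Ka2; c2: attacked by Bb3; d2: attacked by Rd1.
Legal moves for Black: none.
In check with no legal moves → checkmate.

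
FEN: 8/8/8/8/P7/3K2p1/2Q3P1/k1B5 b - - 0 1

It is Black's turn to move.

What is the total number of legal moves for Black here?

Black to move; king on a1.
In check: no.
Legal moves: none.
Count: 0.

0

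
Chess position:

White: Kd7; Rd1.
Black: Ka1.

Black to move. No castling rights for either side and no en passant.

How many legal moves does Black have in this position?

Black to move; king on a1.
In check: yes, from the white rook on d1.
Legal moves: Kb2, Ka2.
Count: 2.

2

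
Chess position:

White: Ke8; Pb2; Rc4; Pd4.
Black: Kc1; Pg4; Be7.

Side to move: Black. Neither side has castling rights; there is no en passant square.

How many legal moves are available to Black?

Black to move; king on c1.
In check: yes, from the white rook on c4.
Legal moves: Kd2, Kxb2, Kd1, Kb1.
Count: 4.

4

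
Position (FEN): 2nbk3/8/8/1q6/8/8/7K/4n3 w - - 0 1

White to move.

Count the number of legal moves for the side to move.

White to move; king on h2.
In check: no.
Legal moves: Kh3, Kg3, Kh1, Kg1.
Count: 4.

4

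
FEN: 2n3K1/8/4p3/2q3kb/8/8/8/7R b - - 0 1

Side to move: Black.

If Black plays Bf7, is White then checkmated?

After Bf7: white king on g8; in check: yes, from the black bishop on f7.
White has 4 legal replies: Kh8, Kh7, Kg7, Kxf7.
In check but a legal move exists → not checkmate.

no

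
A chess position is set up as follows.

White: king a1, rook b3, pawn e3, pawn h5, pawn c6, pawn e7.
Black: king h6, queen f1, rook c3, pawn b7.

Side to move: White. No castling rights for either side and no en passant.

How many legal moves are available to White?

3

White to move; king on a1.
In check: yes, from the black queen on f1.
Legal moves: Kb2, Ka2, Rb1.
Count: 3.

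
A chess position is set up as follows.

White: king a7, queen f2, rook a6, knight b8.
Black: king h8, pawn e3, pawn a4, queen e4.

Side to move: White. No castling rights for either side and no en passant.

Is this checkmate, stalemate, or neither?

White to move; white king on a7.
In check: no.
Legal moves for White include: Nd7, Nc6, Kb6, Rh6+, Rg6, Rf6, Re6, Rd6, Rc6, Rb6, Ra5, Rxa4, Qf8+, Qf7, Qf6+, Qf5, Qh4+, Qf4, ... (list truncated; more exist).
White has legal moves and is not in check → neither.

neither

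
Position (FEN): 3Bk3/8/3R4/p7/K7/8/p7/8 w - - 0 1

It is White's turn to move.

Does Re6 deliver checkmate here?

After Re6: black king on e8; in check: yes, from the white rook on e6.
Black has 4 legal replies: Kf8, Kxd8, Kf7, Kd7.
In check but a legal move exists → not checkmate.

no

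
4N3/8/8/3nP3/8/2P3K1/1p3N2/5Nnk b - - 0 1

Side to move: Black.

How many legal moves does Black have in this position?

0

Black to move; king on h1.
In check: yes, from the white knight on f2.
Legal moves: none.
Count: 0.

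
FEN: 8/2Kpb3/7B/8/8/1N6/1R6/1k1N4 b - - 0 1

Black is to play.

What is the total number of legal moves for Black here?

0

Black to move; king on b1.
In check: yes, from the white rook on b2.
Legal moves: none.
Count: 0.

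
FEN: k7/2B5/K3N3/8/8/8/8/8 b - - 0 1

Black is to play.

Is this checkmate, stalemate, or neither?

stalemate

Black to move; black king on a8.
In check: no.
King squares — a7: attacked by Ka6; b7: attacked by Ka6; b8: attacked by Bc7.
Legal moves for Black: none.
Not in check and no legal moves → stalemate.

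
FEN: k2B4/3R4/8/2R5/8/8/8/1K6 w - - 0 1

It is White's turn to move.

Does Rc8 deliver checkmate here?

yes

After Rc8: black king on a8; in check: yes, from the white rook on c8.
King squares — a7: attacked by Rd7; b7: attacked by Rd7; b8: attacked by Rc8.
Black has no legal moves → checkmate.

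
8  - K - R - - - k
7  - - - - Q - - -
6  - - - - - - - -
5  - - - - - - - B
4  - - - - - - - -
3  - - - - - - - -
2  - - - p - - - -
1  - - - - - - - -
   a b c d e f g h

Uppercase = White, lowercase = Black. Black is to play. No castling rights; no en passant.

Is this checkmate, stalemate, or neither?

checkmate

Black to move; black king on h8.
In check: yes, from the white rook on d8.
King squares — g7: attacked by Qe7; h7: attacked by Qe7; g8: attacked by Rd8.
Legal moves for Black: none.
In check with no legal moves → checkmate.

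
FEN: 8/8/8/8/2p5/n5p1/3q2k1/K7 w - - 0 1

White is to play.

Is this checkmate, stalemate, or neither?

stalemate

White to move; white king on a1.
In check: no.
King squares — b1: attacked by Na3; a2: attacked by Qd2; b2: attacked by Qd2.
Legal moves for White: none.
Not in check and no legal moves → stalemate.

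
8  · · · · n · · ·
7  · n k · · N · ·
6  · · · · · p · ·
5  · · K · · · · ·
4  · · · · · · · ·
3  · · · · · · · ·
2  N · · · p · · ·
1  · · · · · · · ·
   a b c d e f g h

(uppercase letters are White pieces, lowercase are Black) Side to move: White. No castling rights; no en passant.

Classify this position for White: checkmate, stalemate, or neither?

White to move; white king on c5.
In check: yes, from the black knight on b7.
King squares — b4: available; c4: available; d4: available; b5: available; d5: available; b6: attacked by Kc7; c6: attacked by Kc7; d6: attacked by Nb7.
Legal moves for White: Kd5, Kb5, Kd4, Kc4, Kb4.
White is in check but has 5 legal moves → neither.

neither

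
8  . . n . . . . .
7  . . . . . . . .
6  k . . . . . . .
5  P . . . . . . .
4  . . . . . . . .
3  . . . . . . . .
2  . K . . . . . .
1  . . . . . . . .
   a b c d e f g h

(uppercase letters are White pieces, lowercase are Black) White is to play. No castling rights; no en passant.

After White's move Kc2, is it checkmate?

no

After Kc2: black king on a6; in check: no.
Black is not in check, so this cannot be checkmate.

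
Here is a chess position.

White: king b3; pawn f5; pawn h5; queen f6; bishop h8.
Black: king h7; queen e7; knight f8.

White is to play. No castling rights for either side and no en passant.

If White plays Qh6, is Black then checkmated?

After Qh6: black king on h7; in check: yes, from the white queen on h6.
Black has 2 legal replies: Kg8, Kxh6.
In check but a legal move exists → not checkmate.

no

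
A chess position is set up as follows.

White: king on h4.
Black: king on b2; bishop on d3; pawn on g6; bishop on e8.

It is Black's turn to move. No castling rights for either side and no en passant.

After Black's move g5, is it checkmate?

After g5: white king on h4; in check: yes, from the black pawn on g5.
White has 4 legal replies: Kxg5, Kg4, Kh3, Kg3.
In check but a legal move exists → not checkmate.

no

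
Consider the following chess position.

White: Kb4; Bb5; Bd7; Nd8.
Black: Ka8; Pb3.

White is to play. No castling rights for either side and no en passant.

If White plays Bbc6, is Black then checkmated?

no

After Bbc6: black king on a8; in check: yes, from the white bishop on c6.
Black has 2 legal replies: Kb8, Ka7.
In check but a legal move exists → not checkmate.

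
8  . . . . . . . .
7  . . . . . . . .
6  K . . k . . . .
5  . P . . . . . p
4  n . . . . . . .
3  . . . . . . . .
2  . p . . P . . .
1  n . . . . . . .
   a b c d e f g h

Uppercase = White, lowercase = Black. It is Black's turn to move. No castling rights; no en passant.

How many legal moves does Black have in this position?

Black to move; king on d6.
In check: no.
Legal moves: Ke7, Kd7, Kc7, Ke6, Ke5, Kd5, Kc5, Nb6, Nc5+, Nc3, Nb3, Nc2, h4, b1=Q, b1=R, b1=B, b1=N.
Count: 17.

17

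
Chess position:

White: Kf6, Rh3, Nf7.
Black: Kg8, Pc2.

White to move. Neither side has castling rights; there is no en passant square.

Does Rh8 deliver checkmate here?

yes

After Rh8: black king on g8; in check: yes, from the white rook on h8.
King squares — f7: attacked by Kf6; g7: attacked by Kf6; h7: attacked by Rh8; f8: attacked by Rh8; h8: attacked by Nf7.
Black has no legal moves → checkmate.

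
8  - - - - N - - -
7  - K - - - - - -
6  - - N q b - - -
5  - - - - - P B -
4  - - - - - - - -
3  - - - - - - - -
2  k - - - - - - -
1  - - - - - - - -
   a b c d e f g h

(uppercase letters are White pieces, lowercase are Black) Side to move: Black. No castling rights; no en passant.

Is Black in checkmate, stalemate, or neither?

neither

Black to move; black king on a2.
In check: no.
Legal moves for Black include: Bg8, Bc8+, Bf7, Bd7, Bxf5, Bd5, Bc4, Bb3, Qf8, Qd8, Qb8+, Qe7+, Qd7+, Qc7+, Qxc6+, Qe5, Qd5, Qc5, ... (list truncated; more exist).
Black has legal moves and is not in check → neither.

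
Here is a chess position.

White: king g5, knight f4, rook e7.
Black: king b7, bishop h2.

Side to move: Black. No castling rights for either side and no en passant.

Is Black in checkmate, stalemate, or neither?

Black to move; black king on b7.
In check: yes, from the white rook on e7.
King squares — a6: available; b6: available; c6: available; a7: attacked by Re7; c7: attacked by Re7; a8: available; b8: available; c8: available.
Legal moves for Black: Kc8, Kb8, Ka8, Kc6, Kb6, Ka6.
Black is in check but has 6 legal moves → neither.

neither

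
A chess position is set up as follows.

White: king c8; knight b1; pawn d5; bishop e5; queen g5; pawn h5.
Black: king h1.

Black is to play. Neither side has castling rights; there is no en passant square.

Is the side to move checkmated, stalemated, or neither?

stalemate

Black to move; black king on h1.
In check: no.
King squares — g1: attacked by Qg5; g2: attacked by Qg5; h2: attacked by Be5.
Legal moves for Black: none.
Not in check and no legal moves → stalemate.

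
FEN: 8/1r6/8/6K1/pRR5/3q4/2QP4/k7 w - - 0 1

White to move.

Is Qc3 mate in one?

no

After Qc3: black king on a1; in check: yes, from the white queen on c3.
Black has 2 legal replies: Ka2, Qxc3.
In check but a legal move exists → not checkmate.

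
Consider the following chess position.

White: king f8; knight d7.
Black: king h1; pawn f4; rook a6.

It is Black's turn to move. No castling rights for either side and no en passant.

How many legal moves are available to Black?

18

Black to move; king on h1.
In check: no.
Legal moves: Ra8+, Ra7, Rh6, Rg6, Rf6+, Re6, Rd6, Rc6, Rb6, Ra5, Ra4, Ra3, Ra2, Ra1, Kh2, Kg2, Kg1, f3.
Count: 18.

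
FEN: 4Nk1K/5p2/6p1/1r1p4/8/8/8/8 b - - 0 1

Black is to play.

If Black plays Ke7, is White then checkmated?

After Ke7: white king on h8; in check: no.
White is not in check, so this cannot be checkmate.

no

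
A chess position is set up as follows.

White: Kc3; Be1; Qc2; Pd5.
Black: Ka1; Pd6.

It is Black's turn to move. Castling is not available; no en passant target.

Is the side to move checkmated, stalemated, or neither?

stalemate

Black to move; black king on a1.
In check: no.
King squares — b1: attacked by Qc2; a2: attacked by Qc2; b2: attacked by Qc2.
Legal moves for Black: none.
Not in check and no legal moves → stalemate.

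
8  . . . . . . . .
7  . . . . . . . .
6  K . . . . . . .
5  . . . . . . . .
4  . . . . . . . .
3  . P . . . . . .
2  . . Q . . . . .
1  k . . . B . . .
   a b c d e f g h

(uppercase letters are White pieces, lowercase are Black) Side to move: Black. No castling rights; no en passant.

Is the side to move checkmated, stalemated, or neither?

stalemate

Black to move; black king on a1.
In check: no.
King squares — b1: attacked by Qc2; a2: attacked by Qc2; b2: attacked by Qc2.
Legal moves for Black: none.
Not in check and no legal moves → stalemate.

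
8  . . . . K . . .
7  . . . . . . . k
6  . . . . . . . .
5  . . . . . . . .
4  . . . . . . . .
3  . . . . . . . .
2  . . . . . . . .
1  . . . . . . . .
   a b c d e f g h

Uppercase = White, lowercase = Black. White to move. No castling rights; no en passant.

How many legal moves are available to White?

5

White to move; king on e8.
In check: no.
Legal moves: Kf8, Kd8, Kf7, Ke7, Kd7.
Count: 5.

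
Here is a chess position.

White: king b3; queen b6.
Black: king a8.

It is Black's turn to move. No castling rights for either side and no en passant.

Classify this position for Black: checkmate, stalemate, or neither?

Black to move; black king on a8.
In check: no.
King squares — a7: attacked by Qb6; b7: attacked by Qb6; b8: attacked by Qb6.
Legal moves for Black: none.
Not in check and no legal moves → stalemate.

stalemate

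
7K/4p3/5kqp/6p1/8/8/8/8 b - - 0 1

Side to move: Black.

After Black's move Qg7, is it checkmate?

yes

After Qg7: white king on h8; in check: yes, from the black queen on g7.
King squares — g7: attacked by Kf6; h7: attacked by Qg7; g8: attacked by Qg7.
White has no legal moves → checkmate.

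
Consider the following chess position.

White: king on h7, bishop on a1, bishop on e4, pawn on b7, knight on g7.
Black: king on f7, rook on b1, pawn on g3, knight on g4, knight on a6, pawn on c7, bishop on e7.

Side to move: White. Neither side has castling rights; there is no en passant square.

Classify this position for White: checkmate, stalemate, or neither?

White to move; white king on h7.
In check: no.
Legal moves for White include: Kh8, Ne8, Ne6, Nh5, Nf5, Bg6+, Bc6, Bf5, Bd5+, Bf3, Bd3, Bg2, Bc2, Bh1, Bxb1, Bf6, Be5, Bd4, ... (list truncated; more exist).
White has legal moves and is not in check → neither.

neither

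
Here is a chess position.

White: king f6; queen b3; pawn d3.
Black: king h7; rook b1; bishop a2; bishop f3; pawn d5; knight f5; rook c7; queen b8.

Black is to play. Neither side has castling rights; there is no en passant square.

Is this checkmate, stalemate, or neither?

neither

Black to move; black king on h7.
In check: no.
Legal moves for Black include: Qh8+, Qg8, Qf8+, Qe8, Qd8+, Qc8, Qa8, Qb7, Qa7, Qb6+, Qb5, Qb4, Qxb3, Kh8, Kg8, Kh6, Rc8, Rg7, ... (list truncated; more exist).
Black has legal moves and is not in check → neither.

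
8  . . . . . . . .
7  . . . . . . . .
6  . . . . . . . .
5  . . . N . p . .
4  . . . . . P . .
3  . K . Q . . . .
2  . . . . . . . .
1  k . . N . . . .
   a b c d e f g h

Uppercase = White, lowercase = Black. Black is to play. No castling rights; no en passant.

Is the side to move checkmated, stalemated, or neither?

stalemate

Black to move; black king on a1.
In check: no.
King squares — b1: attacked by Qd3; a2: attacked by Kb3; b2: attacked by Nd1.
Legal moves for Black: none.
Not in check and no legal moves → stalemate.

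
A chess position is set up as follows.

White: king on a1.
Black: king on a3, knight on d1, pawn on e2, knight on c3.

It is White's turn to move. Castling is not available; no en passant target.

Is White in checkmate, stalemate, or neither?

stalemate

White to move; white king on a1.
In check: no.
King squares — b1: attacked by Nc3; a2: attacked by Ka3; b2: attacked by Nd1.
Legal moves for White: none.
Not in check and no legal moves → stalemate.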